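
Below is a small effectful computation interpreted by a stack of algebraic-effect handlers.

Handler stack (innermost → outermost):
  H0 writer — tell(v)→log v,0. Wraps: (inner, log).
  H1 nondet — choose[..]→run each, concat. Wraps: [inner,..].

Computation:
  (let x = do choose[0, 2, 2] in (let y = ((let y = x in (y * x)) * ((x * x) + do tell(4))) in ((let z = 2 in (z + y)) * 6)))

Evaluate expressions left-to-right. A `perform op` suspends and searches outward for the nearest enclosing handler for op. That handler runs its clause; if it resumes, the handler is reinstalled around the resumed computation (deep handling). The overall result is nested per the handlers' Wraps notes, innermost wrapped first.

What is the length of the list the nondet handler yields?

Answer: 3

Working:
choose[0, 2, 2] @ H1
  branch[0] choose=0:
    tell(4) @ H0 ⇒ log+=4
    H0 returns (12, (4))
    H1 returns [(12, (4))]
  branch[1] choose=2:
    tell(4) @ H0 ⇒ log+=4
    H0 returns (108, (4))
    H1 returns [(108, (4))]
  branch[2] choose=2:
    tell(4) @ H0 ⇒ log+=4
    H0 returns (108, (4))
    H1 returns [(108, (4))]
= [(12, (4)), (108, (4)), (108, (4))]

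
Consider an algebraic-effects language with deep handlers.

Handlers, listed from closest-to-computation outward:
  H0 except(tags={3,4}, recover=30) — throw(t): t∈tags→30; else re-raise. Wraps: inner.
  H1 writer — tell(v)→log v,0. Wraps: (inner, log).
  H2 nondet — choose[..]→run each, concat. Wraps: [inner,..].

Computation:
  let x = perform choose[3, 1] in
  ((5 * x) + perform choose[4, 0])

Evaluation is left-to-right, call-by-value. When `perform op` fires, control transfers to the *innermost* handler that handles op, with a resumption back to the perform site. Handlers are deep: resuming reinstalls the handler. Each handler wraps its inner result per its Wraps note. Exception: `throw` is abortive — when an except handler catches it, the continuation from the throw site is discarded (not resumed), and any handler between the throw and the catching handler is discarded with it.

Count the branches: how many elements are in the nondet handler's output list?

Answer: 4

Evaluation trace:
choose[3, 1] @ H2
  branch[0] choose=3:
    choose[4, 0] @ H2
      branch[0] choose=4:
        H0 returns 19
        H1 returns (19, ())
        H2 returns [(19, ())]
      branch[1] choose=0:
        H0 returns 15
        H1 returns (15, ())
        H2 returns [(15, ())]
  branch[1] choose=1:
    choose[4, 0] @ H2
      branch[0] choose=4:
        H0 returns 9
        H1 returns (9, ())
        H2 returns [(9, ())]
      branch[1] choose=0:
        H0 returns 5
        H1 returns (5, ())
        H2 returns [(5, ())]
= [(19, ()), (15, ()), (9, ()), (5, ())]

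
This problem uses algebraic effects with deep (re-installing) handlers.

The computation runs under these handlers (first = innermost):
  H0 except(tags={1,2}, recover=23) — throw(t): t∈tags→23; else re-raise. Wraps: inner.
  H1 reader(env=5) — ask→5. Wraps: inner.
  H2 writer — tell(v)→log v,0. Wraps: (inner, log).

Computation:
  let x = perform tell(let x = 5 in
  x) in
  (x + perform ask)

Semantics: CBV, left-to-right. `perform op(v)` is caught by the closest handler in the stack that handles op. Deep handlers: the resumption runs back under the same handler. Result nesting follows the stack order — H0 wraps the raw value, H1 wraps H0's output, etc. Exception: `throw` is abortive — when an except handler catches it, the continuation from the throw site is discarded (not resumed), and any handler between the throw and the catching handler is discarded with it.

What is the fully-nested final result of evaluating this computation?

Answer: (5, (5))

Evaluation trace:
tell(5) @ H2 ⇒ log+=5
ask @ H1 ⇒ 5
H0 returns 5
H1 returns 5
H2 returns (5, (5))
= (5, (5))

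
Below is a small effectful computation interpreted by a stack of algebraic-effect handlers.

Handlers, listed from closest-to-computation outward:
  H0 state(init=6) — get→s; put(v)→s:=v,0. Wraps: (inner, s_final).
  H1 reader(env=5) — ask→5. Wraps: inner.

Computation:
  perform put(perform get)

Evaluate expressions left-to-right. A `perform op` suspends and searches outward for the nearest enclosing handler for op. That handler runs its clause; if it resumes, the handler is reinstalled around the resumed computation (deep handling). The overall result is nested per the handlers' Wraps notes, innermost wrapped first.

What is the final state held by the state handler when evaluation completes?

Working:
get @ H0 ⇒ 6
put(6) @ H0 ⇒ s:=6
H0 returns (0, 6)
H1 returns (0, 6)
= (0, 6)

Answer: 6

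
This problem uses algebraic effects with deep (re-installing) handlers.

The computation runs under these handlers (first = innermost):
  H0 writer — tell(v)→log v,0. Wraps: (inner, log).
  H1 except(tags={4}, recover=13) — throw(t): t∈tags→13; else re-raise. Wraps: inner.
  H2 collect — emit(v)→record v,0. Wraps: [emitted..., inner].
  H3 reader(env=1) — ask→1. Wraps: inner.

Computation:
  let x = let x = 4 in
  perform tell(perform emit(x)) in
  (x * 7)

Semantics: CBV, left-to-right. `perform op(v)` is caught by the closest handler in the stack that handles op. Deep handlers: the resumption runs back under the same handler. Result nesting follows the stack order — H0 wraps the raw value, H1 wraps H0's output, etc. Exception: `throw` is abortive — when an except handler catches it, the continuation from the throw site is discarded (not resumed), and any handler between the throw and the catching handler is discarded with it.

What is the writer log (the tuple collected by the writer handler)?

Evaluation trace:
emit(4) @ H2 ⇒ out+=4
tell(0) @ H0 ⇒ log+=0
H0 returns (0, (0))
H1 returns (0, (0))
H2 returns [4, (0, (0))]
H3 returns [4, (0, (0))]
= [4, (0, (0))]

Answer: (0)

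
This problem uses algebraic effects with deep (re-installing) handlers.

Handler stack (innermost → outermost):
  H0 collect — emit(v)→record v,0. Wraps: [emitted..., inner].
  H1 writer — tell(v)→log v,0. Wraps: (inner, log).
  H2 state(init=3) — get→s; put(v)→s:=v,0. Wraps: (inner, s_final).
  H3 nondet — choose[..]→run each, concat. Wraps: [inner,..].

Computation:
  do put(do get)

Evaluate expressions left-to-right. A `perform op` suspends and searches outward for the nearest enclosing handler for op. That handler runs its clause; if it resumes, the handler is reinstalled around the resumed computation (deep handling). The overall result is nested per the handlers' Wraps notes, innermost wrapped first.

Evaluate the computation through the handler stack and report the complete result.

Answer: [(([0], ()), 3)]

Working:
get @ H2 ⇒ 3
put(3) @ H2 ⇒ s:=3
H0 returns [0]
H1 returns ([0], ())
H2 returns (([0], ()), 3)
H3 returns [(([0], ()), 3)]
= [(([0], ()), 3)]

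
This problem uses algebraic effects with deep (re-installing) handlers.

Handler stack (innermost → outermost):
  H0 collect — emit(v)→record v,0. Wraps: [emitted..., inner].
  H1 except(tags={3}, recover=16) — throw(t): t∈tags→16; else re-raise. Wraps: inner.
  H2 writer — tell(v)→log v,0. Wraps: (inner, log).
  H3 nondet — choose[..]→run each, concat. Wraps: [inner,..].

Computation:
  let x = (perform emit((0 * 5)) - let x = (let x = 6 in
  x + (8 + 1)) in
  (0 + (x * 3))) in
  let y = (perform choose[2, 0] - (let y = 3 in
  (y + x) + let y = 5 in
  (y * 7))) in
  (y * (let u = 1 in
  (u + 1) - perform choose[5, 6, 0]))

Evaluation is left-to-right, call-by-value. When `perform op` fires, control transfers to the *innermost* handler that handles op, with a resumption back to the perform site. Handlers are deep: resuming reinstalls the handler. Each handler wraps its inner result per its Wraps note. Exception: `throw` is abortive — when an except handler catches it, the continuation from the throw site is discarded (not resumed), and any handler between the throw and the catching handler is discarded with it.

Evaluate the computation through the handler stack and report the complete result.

Answer: [([0, -27], ()), ([0, -36], ()), ([0, 18], ()), ([0, -21], ()), ([0, -28], ()), ([0, 14], ())]

Working:
emit(0) @ H0 ⇒ out+=0
choose[2, 0] @ H3
  branch[0] choose=2:
    choose[5, 6, 0] @ H3
      branch[0] choose=5:
        H0 returns [0, -27]
        H1 returns [0, -27]
        H2 returns ([0, -27], ())
        H3 returns [([0, -27], ())]
      branch[1] choose=6:
        H0 returns [0, -36]
        H1 returns [0, -36]
        H2 returns ([0, -36], ())
        H3 returns [([0, -36], ())]
      branch[2] choose=0:
        H0 returns [0, 18]
        H1 returns [0, 18]
        H2 returns ([0, 18], ())
        H3 returns [([0, 18], ())]
  branch[1] choose=0:
    choose[5, 6, 0] @ H3
      branch[0] choose=5:
        H0 returns [0, -21]
        H1 returns [0, -21]
        H2 returns ([0, -21], ())
        H3 returns [([0, -21], ())]
      branch[1] choose=6:
        H0 returns [0, -28]
        H1 returns [0, -28]
        H2 returns ([0, -28], ())
        H3 returns [([0, -28], ())]
      branch[2] choose=0:
        H0 returns [0, 14]
        H1 returns [0, 14]
        H2 returns ([0, 14], ())
        H3 returns [([0, 14], ())]
= [([0, -27], ()), ([0, -36], ()), ([0, 18], ()), ([0, -21], ()), ([0, -28], ()), ([0, 14], ())]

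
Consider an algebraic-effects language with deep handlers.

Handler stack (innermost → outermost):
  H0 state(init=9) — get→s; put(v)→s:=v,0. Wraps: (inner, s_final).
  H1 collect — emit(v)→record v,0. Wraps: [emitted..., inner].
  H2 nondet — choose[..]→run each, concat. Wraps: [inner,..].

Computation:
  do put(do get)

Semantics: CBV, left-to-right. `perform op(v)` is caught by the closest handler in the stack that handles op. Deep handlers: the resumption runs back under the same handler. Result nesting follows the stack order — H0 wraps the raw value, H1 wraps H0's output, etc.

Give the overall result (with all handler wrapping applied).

Answer: [[(0, 9)]]

Step-by-step:
get @ H0 ⇒ 9
put(9) @ H0 ⇒ s:=9
H0 returns (0, 9)
H1 returns [(0, 9)]
H2 returns [[(0, 9)]]
= [[(0, 9)]]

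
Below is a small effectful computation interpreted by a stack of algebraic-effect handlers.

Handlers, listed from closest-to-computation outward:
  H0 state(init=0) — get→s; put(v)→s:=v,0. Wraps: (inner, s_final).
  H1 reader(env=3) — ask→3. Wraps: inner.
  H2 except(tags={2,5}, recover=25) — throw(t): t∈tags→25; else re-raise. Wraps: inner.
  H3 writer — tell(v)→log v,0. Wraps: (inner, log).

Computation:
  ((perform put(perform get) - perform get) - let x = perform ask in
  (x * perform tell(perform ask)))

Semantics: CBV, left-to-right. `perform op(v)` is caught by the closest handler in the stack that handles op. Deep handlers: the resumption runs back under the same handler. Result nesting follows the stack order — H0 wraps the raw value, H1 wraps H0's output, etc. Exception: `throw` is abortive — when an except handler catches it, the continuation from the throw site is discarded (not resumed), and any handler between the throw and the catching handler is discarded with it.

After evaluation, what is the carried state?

Answer: 0

Working:
get @ H0 ⇒ 0
put(0) @ H0 ⇒ s:=0
get @ H0 ⇒ 0
ask @ H1 ⇒ 3
ask @ H1 ⇒ 3
tell(3) @ H3 ⇒ log+=3
H0 returns (0, 0)
H1 returns (0, 0)
H2 returns (0, 0)
H3 returns ((0, 0), (3))
= ((0, 0), (3))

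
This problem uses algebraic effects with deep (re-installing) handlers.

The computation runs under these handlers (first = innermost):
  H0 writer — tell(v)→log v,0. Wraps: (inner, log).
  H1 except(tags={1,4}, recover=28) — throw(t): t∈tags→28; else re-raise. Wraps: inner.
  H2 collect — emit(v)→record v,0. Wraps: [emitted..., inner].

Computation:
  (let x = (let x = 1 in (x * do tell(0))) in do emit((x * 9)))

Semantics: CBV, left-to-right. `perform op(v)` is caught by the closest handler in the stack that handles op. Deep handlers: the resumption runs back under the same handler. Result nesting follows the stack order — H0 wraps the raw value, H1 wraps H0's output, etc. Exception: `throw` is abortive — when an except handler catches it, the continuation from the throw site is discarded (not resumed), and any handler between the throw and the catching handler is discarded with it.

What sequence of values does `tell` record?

Answer: (0)

Step-by-step:
tell(0) @ H0 ⇒ log+=0
emit(0) @ H2 ⇒ out+=0
H0 returns (0, (0))
H1 returns (0, (0))
H2 returns [0, (0, (0))]
= [0, (0, (0))]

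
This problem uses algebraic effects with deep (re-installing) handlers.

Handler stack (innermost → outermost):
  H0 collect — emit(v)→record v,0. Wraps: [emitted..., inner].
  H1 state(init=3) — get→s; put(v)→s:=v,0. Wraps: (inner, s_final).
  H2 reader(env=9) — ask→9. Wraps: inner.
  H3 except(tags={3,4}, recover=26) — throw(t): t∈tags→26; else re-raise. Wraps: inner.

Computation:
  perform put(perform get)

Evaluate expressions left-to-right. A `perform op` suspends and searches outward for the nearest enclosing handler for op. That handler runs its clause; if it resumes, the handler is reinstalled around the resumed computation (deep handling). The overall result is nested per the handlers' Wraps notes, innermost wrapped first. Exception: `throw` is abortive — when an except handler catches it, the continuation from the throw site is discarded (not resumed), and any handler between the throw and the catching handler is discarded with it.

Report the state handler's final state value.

Answer: 3

Working:
get @ H1 ⇒ 3
put(3) @ H1 ⇒ s:=3
H0 returns [0]
H1 returns ([0], 3)
H2 returns ([0], 3)
H3 returns ([0], 3)
= ([0], 3)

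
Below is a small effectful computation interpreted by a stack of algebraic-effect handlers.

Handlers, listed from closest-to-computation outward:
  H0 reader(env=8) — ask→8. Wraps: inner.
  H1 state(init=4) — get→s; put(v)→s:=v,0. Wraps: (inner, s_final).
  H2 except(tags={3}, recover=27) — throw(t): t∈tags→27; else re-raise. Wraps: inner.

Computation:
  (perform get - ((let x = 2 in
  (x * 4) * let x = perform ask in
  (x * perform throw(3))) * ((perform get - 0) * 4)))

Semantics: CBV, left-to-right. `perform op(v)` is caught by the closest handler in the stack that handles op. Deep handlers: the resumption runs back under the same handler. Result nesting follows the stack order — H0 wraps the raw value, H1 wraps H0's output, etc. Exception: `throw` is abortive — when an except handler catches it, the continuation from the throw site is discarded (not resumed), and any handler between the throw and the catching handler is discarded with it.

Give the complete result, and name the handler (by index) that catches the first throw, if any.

Answer: 27 ; first throw caught by: H2

Step-by-step:
get @ H1 ⇒ 4
ask @ H0 ⇒ 8
throw(3) @ H2 caught ⇒ 27
= 27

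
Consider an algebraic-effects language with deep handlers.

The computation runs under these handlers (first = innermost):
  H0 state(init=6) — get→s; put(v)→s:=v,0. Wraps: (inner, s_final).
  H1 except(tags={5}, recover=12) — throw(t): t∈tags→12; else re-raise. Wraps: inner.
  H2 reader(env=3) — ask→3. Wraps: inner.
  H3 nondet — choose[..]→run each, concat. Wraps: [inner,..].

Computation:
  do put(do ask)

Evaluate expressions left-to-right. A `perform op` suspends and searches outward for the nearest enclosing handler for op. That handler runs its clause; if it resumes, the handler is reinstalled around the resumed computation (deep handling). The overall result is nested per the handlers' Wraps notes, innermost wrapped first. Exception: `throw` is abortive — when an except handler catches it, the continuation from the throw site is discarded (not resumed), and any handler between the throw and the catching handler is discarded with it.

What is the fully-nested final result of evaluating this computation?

Answer: [(0, 3)]

Step-by-step:
ask @ H2 ⇒ 3
put(3) @ H0 ⇒ s:=3
H0 returns (0, 3)
H1 returns (0, 3)
H2 returns (0, 3)
H3 returns [(0, 3)]
= [(0, 3)]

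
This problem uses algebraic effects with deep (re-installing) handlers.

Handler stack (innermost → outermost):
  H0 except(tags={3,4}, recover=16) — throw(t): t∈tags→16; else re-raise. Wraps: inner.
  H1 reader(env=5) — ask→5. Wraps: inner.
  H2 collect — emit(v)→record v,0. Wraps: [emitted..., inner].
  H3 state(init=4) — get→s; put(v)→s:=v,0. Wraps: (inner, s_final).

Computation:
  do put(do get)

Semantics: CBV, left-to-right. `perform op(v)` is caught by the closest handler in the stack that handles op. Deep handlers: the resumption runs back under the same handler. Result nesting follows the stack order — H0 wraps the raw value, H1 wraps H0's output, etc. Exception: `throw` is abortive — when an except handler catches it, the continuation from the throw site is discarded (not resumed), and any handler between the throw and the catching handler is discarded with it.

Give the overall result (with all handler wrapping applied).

Working:
get @ H3 ⇒ 4
put(4) @ H3 ⇒ s:=4
H0 returns 0
H1 returns 0
H2 returns [0]
H3 returns ([0], 4)
= ([0], 4)

Answer: ([0], 4)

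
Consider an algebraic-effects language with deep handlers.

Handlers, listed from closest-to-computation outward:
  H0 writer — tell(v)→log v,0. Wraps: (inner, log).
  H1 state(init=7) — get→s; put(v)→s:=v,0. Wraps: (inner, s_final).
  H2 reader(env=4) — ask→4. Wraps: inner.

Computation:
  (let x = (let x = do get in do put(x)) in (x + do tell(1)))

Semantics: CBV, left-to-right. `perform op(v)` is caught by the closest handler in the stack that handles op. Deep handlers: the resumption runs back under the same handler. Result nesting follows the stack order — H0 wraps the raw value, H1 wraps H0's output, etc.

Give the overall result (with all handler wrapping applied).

Answer: ((0, (1)), 7)

Step-by-step:
get @ H1 ⇒ 7
put(7) @ H1 ⇒ s:=7
tell(1) @ H0 ⇒ log+=1
H0 returns (0, (1))
H1 returns ((0, (1)), 7)
H2 returns ((0, (1)), 7)
= ((0, (1)), 7)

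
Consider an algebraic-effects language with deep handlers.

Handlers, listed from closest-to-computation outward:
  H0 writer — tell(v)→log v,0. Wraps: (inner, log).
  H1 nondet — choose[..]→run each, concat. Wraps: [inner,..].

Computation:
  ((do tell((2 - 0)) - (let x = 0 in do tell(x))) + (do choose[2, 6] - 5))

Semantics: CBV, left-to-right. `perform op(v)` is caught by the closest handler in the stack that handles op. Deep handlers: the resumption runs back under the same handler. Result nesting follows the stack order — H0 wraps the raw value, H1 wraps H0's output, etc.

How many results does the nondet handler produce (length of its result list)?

Evaluation trace:
tell(2) @ H0 ⇒ log+=2
tell(0) @ H0 ⇒ log+=0
choose[2, 6] @ H1
  branch[0] choose=2:
    H0 returns (-3, (2, 0))
    H1 returns [(-3, (2, 0))]
  branch[1] choose=6:
    H0 returns (1, (2, 0))
    H1 returns [(1, (2, 0))]
= [(-3, (2, 0)), (1, (2, 0))]

Answer: 2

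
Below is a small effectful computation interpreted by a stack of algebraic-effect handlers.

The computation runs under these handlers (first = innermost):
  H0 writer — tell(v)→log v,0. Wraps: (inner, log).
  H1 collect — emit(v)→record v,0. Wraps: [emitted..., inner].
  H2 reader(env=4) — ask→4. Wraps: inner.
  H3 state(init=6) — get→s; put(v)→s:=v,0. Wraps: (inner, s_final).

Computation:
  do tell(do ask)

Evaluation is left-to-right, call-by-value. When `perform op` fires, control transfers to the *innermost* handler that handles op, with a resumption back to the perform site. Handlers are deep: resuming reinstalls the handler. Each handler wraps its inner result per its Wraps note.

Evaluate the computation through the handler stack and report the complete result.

Evaluation trace:
ask @ H2 ⇒ 4
tell(4) @ H0 ⇒ log+=4
H0 returns (0, (4))
H1 returns [(0, (4))]
H2 returns [(0, (4))]
H3 returns ([(0, (4))], 6)
= ([(0, (4))], 6)

Answer: ([(0, (4))], 6)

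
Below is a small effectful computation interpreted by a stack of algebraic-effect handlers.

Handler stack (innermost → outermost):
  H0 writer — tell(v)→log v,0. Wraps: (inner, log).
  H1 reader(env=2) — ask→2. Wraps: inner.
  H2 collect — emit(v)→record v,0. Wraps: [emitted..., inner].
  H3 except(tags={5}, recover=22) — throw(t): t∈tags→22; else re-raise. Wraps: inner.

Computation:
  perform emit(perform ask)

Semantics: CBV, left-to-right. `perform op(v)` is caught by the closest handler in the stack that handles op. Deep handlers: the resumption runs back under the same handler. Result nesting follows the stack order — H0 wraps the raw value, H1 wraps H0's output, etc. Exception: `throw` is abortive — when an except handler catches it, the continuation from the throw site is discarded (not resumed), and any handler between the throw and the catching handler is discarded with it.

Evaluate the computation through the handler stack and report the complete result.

Evaluation trace:
ask @ H1 ⇒ 2
emit(2) @ H2 ⇒ out+=2
H0 returns (0, ())
H1 returns (0, ())
H2 returns [2, (0, ())]
H3 returns [2, (0, ())]
= [2, (0, ())]

Answer: [2, (0, ())]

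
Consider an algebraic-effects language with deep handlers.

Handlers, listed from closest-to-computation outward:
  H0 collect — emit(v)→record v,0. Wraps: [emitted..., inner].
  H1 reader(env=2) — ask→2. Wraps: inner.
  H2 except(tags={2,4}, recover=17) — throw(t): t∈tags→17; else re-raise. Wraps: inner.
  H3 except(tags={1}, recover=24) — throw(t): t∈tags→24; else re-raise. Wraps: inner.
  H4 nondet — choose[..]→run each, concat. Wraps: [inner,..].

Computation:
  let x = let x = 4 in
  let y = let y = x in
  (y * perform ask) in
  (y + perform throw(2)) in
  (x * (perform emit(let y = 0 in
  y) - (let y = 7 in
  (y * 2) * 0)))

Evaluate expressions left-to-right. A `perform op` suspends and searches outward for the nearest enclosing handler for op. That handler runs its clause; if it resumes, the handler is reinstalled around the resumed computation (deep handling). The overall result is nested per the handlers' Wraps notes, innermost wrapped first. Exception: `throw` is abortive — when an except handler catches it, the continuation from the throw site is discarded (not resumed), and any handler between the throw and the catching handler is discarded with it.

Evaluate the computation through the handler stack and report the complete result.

Answer: [17]

Step-by-step:
ask @ H1 ⇒ 2
throw(2) @ H2 caught ⇒ 17
H3 returns 17
H4 returns [17]
= [17]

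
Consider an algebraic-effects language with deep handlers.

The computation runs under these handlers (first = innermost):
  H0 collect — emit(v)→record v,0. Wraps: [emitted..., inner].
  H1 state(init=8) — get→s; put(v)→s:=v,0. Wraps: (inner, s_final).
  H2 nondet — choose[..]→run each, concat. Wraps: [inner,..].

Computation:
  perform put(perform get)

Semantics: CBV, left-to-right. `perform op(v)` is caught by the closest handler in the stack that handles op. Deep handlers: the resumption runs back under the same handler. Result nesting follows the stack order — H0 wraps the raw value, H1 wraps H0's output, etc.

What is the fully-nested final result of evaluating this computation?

Answer: [([0], 8)]

Step-by-step:
get @ H1 ⇒ 8
put(8) @ H1 ⇒ s:=8
H0 returns [0]
H1 returns ([0], 8)
H2 returns [([0], 8)]
= [([0], 8)]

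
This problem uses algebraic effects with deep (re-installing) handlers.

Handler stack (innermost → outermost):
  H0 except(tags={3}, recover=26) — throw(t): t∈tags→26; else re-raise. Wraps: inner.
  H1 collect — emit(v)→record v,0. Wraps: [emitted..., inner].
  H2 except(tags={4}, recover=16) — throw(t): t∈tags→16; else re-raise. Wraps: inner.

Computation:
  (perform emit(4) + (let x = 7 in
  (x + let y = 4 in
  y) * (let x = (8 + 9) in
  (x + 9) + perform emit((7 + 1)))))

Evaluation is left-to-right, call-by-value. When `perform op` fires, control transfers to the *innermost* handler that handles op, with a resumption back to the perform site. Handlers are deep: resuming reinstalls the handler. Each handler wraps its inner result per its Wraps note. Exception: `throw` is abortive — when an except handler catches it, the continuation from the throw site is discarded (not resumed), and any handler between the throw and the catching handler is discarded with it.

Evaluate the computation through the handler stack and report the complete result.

Working:
emit(4) @ H1 ⇒ out+=4
emit(8) @ H1 ⇒ out+=8
H0 returns 286
H1 returns [4, 8, 286]
H2 returns [4, 8, 286]
= [4, 8, 286]

Answer: [4, 8, 286]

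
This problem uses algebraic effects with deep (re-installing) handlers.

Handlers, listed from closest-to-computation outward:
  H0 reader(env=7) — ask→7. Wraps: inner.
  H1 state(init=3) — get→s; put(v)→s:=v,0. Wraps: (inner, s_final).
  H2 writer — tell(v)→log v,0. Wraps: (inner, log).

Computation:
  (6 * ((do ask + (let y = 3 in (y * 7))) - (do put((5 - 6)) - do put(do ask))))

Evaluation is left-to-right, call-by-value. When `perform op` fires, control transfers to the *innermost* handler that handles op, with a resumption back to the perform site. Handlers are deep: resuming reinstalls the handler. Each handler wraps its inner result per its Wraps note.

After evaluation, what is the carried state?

Answer: 7

Evaluation trace:
ask @ H0 ⇒ 7
put(-1) @ H1 ⇒ s:=-1
ask @ H0 ⇒ 7
put(7) @ H1 ⇒ s:=7
H0 returns 168
H1 returns (168, 7)
H2 returns ((168, 7), ())
= ((168, 7), ())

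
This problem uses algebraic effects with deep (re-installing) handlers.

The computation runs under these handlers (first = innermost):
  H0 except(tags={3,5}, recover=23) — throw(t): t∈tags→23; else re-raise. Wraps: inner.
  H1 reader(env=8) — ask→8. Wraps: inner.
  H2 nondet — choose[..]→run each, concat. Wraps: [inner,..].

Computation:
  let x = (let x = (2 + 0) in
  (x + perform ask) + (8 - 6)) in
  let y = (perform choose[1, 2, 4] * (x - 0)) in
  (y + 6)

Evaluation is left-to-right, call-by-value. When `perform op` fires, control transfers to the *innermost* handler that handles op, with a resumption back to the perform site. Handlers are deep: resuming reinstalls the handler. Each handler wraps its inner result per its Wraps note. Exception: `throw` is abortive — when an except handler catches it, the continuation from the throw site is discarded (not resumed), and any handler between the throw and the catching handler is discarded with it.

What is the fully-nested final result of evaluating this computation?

Answer: [18, 30, 54]

Step-by-step:
ask @ H1 ⇒ 8
choose[1, 2, 4] @ H2
  branch[0] choose=1:
    H0 returns 18
    H1 returns 18
    H2 returns [18]
  branch[1] choose=2:
    H0 returns 30
    H1 returns 30
    H2 returns [30]
  branch[2] choose=4:
    H0 returns 54
    H1 returns 54
    H2 returns [54]
= [18, 30, 54]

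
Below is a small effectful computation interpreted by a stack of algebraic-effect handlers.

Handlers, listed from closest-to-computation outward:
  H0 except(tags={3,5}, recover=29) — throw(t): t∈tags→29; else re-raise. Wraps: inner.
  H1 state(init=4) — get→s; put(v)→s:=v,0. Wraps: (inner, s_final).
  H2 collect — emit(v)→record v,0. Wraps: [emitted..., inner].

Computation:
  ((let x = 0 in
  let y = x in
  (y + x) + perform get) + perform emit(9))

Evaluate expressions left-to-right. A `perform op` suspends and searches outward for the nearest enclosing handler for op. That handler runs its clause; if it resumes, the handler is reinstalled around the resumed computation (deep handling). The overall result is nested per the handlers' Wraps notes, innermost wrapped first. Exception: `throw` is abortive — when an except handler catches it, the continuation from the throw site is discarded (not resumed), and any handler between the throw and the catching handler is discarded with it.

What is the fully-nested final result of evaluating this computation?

Working:
get @ H1 ⇒ 4
emit(9) @ H2 ⇒ out+=9
H0 returns 4
H1 returns (4, 4)
H2 returns [9, (4, 4)]
= [9, (4, 4)]

Answer: [9, (4, 4)]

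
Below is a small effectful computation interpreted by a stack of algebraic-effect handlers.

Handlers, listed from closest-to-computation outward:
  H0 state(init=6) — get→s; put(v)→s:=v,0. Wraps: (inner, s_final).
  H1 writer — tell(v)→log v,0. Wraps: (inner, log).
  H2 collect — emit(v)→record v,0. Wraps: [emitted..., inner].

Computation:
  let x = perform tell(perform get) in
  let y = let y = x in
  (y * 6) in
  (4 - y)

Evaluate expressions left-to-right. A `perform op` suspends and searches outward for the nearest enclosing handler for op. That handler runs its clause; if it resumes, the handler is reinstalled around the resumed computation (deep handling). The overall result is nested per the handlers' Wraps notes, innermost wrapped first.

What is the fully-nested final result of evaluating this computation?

Working:
get @ H0 ⇒ 6
tell(6) @ H1 ⇒ log+=6
H0 returns (4, 6)
H1 returns ((4, 6), (6))
H2 returns [((4, 6), (6))]
= [((4, 6), (6))]

Answer: [((4, 6), (6))]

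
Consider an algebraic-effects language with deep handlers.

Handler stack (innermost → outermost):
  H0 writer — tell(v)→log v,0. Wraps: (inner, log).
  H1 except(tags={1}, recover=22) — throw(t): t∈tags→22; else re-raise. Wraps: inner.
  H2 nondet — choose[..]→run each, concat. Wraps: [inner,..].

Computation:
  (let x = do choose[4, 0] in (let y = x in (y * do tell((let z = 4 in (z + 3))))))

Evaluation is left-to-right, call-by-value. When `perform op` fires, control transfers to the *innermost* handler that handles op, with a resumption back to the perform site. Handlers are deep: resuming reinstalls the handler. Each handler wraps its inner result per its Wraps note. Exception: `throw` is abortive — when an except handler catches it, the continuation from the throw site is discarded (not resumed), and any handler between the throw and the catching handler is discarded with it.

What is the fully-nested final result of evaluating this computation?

Answer: [(0, (7)), (0, (7))]

Working:
choose[4, 0] @ H2
  branch[0] choose=4:
    tell(7) @ H0 ⇒ log+=7
    H0 returns (0, (7))
    H1 returns (0, (7))
    H2 returns [(0, (7))]
  branch[1] choose=0:
    tell(7) @ H0 ⇒ log+=7
    H0 returns (0, (7))
    H1 returns (0, (7))
    H2 returns [(0, (7))]
= [(0, (7)), (0, (7))]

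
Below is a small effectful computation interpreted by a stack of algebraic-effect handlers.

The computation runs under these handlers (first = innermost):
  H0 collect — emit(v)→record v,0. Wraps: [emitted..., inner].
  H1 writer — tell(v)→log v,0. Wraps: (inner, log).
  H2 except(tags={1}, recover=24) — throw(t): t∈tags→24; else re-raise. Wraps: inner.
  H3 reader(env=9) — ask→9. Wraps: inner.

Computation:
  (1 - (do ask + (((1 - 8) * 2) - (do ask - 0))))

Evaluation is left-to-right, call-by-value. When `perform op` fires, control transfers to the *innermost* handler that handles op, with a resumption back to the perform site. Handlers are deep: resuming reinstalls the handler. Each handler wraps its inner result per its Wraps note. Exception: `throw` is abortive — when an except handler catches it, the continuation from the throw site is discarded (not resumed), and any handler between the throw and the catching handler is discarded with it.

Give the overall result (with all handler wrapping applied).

Answer: ([15], ())

Working:
ask @ H3 ⇒ 9
ask @ H3 ⇒ 9
H0 returns [15]
H1 returns ([15], ())
H2 returns ([15], ())
H3 returns ([15], ())
= ([15], ())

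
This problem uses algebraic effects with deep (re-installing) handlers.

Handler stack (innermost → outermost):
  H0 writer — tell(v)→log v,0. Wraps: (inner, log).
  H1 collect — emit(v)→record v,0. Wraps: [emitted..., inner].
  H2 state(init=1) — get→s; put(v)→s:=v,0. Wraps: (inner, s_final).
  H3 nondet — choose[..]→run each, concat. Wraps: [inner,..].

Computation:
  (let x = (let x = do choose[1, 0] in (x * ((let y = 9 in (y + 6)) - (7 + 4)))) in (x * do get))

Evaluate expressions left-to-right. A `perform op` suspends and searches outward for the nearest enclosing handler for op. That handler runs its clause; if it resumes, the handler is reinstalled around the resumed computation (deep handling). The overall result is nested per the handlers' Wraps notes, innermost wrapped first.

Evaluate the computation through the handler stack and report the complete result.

Evaluation trace:
choose[1, 0] @ H3
  branch[0] choose=1:
    get @ H2 ⇒ 1
    H0 returns (4, ())
    H1 returns [(4, ())]
    H2 returns ([(4, ())], 1)
    H3 returns [([(4, ())], 1)]
  branch[1] choose=0:
    get @ H2 ⇒ 1
    H0 returns (0, ())
    H1 returns [(0, ())]
    H2 returns ([(0, ())], 1)
    H3 returns [([(0, ())], 1)]
= [([(4, ())], 1), ([(0, ())], 1)]

Answer: [([(4, ())], 1), ([(0, ())], 1)]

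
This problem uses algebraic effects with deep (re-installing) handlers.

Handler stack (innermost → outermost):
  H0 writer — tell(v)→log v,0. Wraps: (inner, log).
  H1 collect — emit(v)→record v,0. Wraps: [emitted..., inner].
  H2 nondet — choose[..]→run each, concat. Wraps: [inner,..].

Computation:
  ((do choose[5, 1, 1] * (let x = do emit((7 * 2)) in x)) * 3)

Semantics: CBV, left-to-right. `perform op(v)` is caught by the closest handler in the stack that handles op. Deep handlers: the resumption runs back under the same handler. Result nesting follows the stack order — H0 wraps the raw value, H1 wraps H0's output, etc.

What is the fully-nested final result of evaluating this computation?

Answer: [[14, (0, ())], [14, (0, ())], [14, (0, ())]]

Step-by-step:
choose[5, 1, 1] @ H2
  branch[0] choose=5:
    emit(14) @ H1 ⇒ out+=14
    H0 returns (0, ())
    H1 returns [14, (0, ())]
    H2 returns [[14, (0, ())]]
  branch[1] choose=1:
    emit(14) @ H1 ⇒ out+=14
    H0 returns (0, ())
    H1 returns [14, (0, ())]
    H2 returns [[14, (0, ())]]
  branch[2] choose=1:
    emit(14) @ H1 ⇒ out+=14
    H0 returns (0, ())
    H1 returns [14, (0, ())]
    H2 returns [[14, (0, ())]]
= [[14, (0, ())], [14, (0, ())], [14, (0, ())]]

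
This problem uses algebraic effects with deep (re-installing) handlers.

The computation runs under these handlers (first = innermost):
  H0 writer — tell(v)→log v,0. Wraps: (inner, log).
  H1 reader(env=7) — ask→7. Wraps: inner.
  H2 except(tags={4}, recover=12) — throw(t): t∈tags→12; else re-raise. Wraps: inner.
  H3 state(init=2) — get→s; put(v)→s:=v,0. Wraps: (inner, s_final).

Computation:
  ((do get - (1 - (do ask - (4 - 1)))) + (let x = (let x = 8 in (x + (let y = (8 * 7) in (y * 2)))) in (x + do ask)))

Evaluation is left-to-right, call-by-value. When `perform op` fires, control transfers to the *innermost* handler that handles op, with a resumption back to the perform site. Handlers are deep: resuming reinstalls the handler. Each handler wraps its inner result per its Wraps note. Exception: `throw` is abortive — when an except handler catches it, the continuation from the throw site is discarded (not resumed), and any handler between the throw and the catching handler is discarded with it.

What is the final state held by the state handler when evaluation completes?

Answer: 2

Working:
get @ H3 ⇒ 2
ask @ H1 ⇒ 7
ask @ H1 ⇒ 7
H0 returns (132, ())
H1 returns (132, ())
H2 returns (132, ())
H3 returns ((132, ()), 2)
= ((132, ()), 2)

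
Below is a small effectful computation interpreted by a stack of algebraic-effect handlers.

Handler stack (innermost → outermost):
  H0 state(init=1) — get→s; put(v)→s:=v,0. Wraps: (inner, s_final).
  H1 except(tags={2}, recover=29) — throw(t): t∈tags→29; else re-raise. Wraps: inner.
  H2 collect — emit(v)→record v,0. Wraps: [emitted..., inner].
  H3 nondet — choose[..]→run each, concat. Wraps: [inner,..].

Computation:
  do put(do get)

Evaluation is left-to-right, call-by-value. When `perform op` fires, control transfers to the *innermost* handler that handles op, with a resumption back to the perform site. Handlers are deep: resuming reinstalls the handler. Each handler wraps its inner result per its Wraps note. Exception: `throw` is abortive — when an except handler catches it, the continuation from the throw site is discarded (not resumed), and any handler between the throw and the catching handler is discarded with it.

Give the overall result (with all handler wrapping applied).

Answer: [[(0, 1)]]

Working:
get @ H0 ⇒ 1
put(1) @ H0 ⇒ s:=1
H0 returns (0, 1)
H1 returns (0, 1)
H2 returns [(0, 1)]
H3 returns [[(0, 1)]]
= [[(0, 1)]]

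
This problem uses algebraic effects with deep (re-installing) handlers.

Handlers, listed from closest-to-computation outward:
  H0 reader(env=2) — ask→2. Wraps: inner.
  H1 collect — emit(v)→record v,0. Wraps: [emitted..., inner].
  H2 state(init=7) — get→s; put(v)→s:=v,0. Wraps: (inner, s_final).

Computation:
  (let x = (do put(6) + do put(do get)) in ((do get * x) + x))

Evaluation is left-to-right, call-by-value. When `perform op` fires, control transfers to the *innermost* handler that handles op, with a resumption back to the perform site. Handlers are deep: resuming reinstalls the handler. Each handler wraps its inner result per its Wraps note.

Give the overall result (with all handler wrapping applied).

Answer: ([0], 6)

Working:
put(6) @ H2 ⇒ s:=6
get @ H2 ⇒ 6
put(6) @ H2 ⇒ s:=6
get @ H2 ⇒ 6
H0 returns 0
H1 returns [0]
H2 returns ([0], 6)
= ([0], 6)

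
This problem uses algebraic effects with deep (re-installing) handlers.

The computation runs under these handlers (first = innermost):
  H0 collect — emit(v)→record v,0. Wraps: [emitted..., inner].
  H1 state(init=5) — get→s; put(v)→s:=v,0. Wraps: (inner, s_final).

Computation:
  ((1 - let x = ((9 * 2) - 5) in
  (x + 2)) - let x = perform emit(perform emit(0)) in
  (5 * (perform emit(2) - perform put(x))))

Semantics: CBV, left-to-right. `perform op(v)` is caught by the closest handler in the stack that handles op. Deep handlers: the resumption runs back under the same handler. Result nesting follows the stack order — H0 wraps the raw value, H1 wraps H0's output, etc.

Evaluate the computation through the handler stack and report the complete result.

Step-by-step:
emit(0) @ H0 ⇒ out+=0
emit(0) @ H0 ⇒ out+=0
emit(2) @ H0 ⇒ out+=2
put(0) @ H1 ⇒ s:=0
H0 returns [0, 0, 2, -14]
H1 returns ([0, 0, 2, -14], 0)
= ([0, 0, 2, -14], 0)

Answer: ([0, 0, 2, -14], 0)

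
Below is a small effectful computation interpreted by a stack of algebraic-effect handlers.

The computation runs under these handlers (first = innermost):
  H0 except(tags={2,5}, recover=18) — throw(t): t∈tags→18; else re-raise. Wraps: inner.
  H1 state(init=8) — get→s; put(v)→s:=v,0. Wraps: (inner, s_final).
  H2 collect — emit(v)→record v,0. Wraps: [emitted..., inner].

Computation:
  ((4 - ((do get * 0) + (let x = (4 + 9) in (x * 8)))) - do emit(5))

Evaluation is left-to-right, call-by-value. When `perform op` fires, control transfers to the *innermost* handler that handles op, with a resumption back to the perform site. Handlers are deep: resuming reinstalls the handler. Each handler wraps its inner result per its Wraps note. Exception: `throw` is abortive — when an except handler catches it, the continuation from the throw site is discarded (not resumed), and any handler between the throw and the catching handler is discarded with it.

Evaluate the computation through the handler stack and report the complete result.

Answer: [5, (-100, 8)]

Evaluation trace:
get @ H1 ⇒ 8
emit(5) @ H2 ⇒ out+=5
H0 returns -100
H1 returns (-100, 8)
H2 returns [5, (-100, 8)]
= [5, (-100, 8)]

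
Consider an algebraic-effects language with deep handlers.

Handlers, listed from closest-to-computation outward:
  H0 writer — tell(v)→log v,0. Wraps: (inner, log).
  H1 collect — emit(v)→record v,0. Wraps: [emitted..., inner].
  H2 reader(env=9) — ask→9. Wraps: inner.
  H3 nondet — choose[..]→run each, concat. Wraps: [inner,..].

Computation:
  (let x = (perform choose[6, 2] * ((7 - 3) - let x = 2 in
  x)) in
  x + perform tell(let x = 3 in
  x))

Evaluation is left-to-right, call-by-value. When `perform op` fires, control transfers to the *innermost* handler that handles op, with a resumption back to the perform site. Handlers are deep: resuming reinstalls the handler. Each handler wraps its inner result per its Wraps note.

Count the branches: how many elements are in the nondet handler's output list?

Answer: 2

Working:
choose[6, 2] @ H3
  branch[0] choose=6:
    tell(3) @ H0 ⇒ log+=3
    H0 returns (12, (3))
    H1 returns [(12, (3))]
    H2 returns [(12, (3))]
    H3 returns [[(12, (3))]]
  branch[1] choose=2:
    tell(3) @ H0 ⇒ log+=3
    H0 returns (4, (3))
    H1 returns [(4, (3))]
    H2 returns [(4, (3))]
    H3 returns [[(4, (3))]]
= [[(12, (3))], [(4, (3))]]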